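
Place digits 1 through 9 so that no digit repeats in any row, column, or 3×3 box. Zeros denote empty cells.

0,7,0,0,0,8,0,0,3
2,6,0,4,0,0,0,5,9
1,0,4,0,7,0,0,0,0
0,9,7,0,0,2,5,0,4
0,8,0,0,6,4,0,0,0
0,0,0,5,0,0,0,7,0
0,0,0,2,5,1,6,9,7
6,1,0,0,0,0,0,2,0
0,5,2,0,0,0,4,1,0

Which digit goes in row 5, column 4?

7

row 2, column 6 = 3 (sole candidate).
row 3, column 2 = 3 (sole candidate).
row 4, column 1 = 3 (sole candidate).
row 5, column 1 = 5 (sole candidate).
row 5, column 3 = 1 (sole candidate).
row 5, column 8 = 3 (sole candidate).
row 5, column 9 = 2 (sole candidate).
row 6, column 1 = 4 (sole candidate).
row 6, column 2 = 2 (sole candidate).
row 6, column 3 = 6 (sole candidate).
row 6, column 6 = 9 (sole candidate).
row 7, column 1 = 8 (sole candidate).
row 7, column 2 = 4 (sole candidate).
row 7, column 3 = 3 (sole candidate).
row 8, column 3 = 9 (sole candidate).
row 8, column 6 = 7 (sole candidate).
row 9, column 1 = 7 (sole candidate).
row 9, column 6 = 6 (sole candidate).
row 9, column 9 = 8 (sole candidate).
row 1, column 1 = 9 (sole candidate).
row 1, column 3 = 5 (sole candidate).
row 2, column 3 = 8 (sole candidate).
row 2, column 5 = 1 (sole candidate).
row 2, column 7 = 7 (sole candidate).
row 3, column 6 = 5 (sole candidate).
row 3, column 9 = 6 (sole candidate).
row 4, column 5 = 8 (sole candidate).
row 4, column 8 = 6 (sole candidate).
row 5, column 4 = 7: row 5 has {1,2,3,4,5,6,8}; col 4 has {2,4,5}; box has {2,4,5,6,8,9} → only 7 remains.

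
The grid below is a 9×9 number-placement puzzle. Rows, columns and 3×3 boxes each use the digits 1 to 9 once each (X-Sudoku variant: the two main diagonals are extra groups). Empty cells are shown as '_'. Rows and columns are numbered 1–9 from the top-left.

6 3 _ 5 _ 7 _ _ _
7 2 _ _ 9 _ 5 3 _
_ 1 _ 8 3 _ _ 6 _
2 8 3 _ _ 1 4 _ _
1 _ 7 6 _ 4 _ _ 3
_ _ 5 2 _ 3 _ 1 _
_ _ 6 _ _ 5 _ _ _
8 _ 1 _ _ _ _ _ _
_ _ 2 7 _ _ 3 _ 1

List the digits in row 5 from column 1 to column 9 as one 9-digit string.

r2c6 = 6: row 2 has {2,3,5,7,9}; col 6 has {1,3,4,5,7}; box has {3,5,7,8,9} → only 6 remains.
r3c6 = 2: row 3 has {1,3,6,8}; col 6 has {1,3,4,5,6,7}; box has {3,5,6,7,8,9} → only 2 remains.
r4c4 = 9: row 4 has {1,2,3,4,8}; col 4 has {2,5,6,7,8}; box has {1,2,3,4,6}; main diagonal has {1,2,3,6} → only 9 remains.
r5c2 = 9: row 5 has {1,3,4,6,7}; col 2 has {1,2,3,8}; box has {1,2,3,5,7,8} → only 9 remains.
r6c1 = 4: row 6 has {1,2,3,5}; col 1 has {1,2,6,7,8}; box has {1,2,3,5,7,8,9} → only 4 remains.
r6c2 = 6: row 6 has {1,2,3,4,5}; col 2 has {1,2,3,8,9}; box has {1,2,3,4,5,7,8,9} → only 6 remains.
r8c6 = 9: row 8 has {1,8}; col 6 has {1,2,3,4,5,6,7}; box has {5,7} → only 9 remains.
r9c6 = 8: row 9 has {1,2,3,7}; col 6 has {1,2,3,4,5,6,7,9}; box has {5,7,9} → only 8 remains.
r3c3 = 4: row 3 has {1,2,3,6,8}; col 3 has {1,2,3,5,6,7}; box has {1,2,3,6,7}; main diagonal has {1,2,3,6,9} → only 4 remains.
r2c3 = 8: row 2 has {2,3,5,6,7,9}; col 3 has {1,2,3,4,5,6,7}; box has {1,2,3,4,6,7} → only 8 remains.
r2c9 = 4: row 2 has {2,3,5,6,7,8,9}; col 9 has {1,3}; box has {3,5,6} → only 4 remains.
r1c3 = 9: row 1 has {3,5,6,7}; col 3 has {1,2,3,4,5,6,7,8}; box has {1,2,3,4,6,7,8} → only 9 remains.
r1c9 = 8: row 1 has {3,5,6,7,9}; col 9 has {1,3,4}; box has {3,4,5,6}; anti-diagonal has {1,2,3,6} → only 8 remains.
r2c4 = 1: row 2 has {2,3,4,5,6,7,8,9}; col 4 has {2,5,6,7,8,9}; box has {2,3,5,6,7,8,9} → only 1 remains.
r3c1 = 5: row 3 has {1,2,3,4,6,8}; col 1 has {1,2,4,6,7,8}; box has {1,2,3,4,6,7,8,9} → only 5 remains.
r5c5 = 5: row 5 has {1,3,4,6,7,9}; col 5 has {3,9}; box has {1,2,3,4,6,9}; main diagonal has {1,2,3,4,6,9}; anti-diagonal has {1,2,3,6,8} → only 5 remains.
r8c8 = 7: row 8 has {1,8,9}; col 8 has {1,3,6}; box has {1,3}; main diagonal has {1,2,3,4,5,6,9} → only 7 remains.
r9c1 = 9: row 9 has {1,2,3,7,8}; col 1 has {1,2,4,5,6,7,8}; box has {1,2,6,8}; anti-diagonal has {1,2,3,5,6,8} → only 9 remains.
r1c5 = 4: row 1 has {3,5,6,7,8,9}; col 5 has {3,5,9}; box has {1,2,3,5,6,7,8,9} → only 4 remains.
r1c8 = 2: row 1 has {3,4,5,6,7,8,9}; col 8 has {1,3,6,7}; box has {3,4,5,6,8} → only 2 remains.
r3c7 = 7: row 3 has {1,2,3,4,5,6,8}; col 7 has {3,4,5}; box has {2,3,4,5,6,8}; anti-diagonal has {1,2,3,5,6,8,9} → only 7 remains.
r3c9 = 9: row 3 has {1,2,3,4,5,6,7,8}; col 9 has {1,3,4,8}; box has {2,3,4,5,6,7,8} → only 9 remains.
r4c5 = 7: row 4 has {1,2,3,4,8,9}; col 5 has {3,4,5,9}; box has {1,2,3,4,5,6,9} → only 7 remains.
r4c8 = 5: row 4 has {1,2,3,4,7,8,9}; col 8 has {1,2,3,6,7}; box has {1,3,4} → only 5 remains.
r4c9 = 6: row 4 has {1,2,3,4,5,7,8,9}; col 9 has {1,3,4,8,9}; box has {1,3,4,5} → only 6 remains.
r5c8 = 8: row 5 has {1,3,4,5,6,7,9}; col 8 has {1,2,3,5,6,7}; box has {1,3,4,5,6} → only 8 remains.
r6c5 = 8: row 6 has {1,2,3,4,5,6}; col 5 has {3,4,5,7,9}; box has {1,2,3,4,5,6,7,9} → only 8 remains.
r6c7 = 9: row 6 has {1,2,3,4,5,6,8}; col 7 has {3,4,5,7}; box has {1,3,4,5,6,8} → only 9 remains.
r6c9 = 7: row 6 has {1,2,3,4,5,6,8,9}; col 9 has {1,3,4,6,8,9}; box has {1,3,4,5,6,8,9} → only 7 remains.
r7c1 = 3: row 7 has {5,6}; col 1 has {1,2,4,5,6,7,8,9}; box has {1,2,6,8,9} → only 3 remains.
r7c4 = 4: row 7 has {3,5,6}; col 4 has {1,2,5,6,7,8,9}; box has {5,7,8,9} → only 4 remains.
r7c7 = 8: row 7 has {3,4,5,6}; col 7 has {3,4,5,7,9}; box has {1,3,7}; main diagonal has {1,2,3,4,5,6,7,9} → only 8 remains.
r7c8 = 9: row 7 has {3,4,5,6,8}; col 8 has {1,2,3,5,6,7,8}; box has {1,3,7,8} → only 9 remains.
r7c9 = 2: row 7 has {3,4,5,6,8,9}; col 9 has {1,3,4,6,7,8,9}; box has {1,3,7,8,9} → only 2 remains.
r8c2 = 4: row 8 has {1,7,8,9}; col 2 has {1,2,3,6,8,9}; box has {1,2,3,6,8,9}; anti-diagonal has {1,2,3,5,6,7,8,9} → only 4 remains.
r8c4 = 3: row 8 has {1,4,7,8,9}; col 4 has {1,2,4,5,6,7,8,9}; box has {4,5,7,8,9} → only 3 remains.
r8c7 = 6: row 8 has {1,3,4,7,8,9}; col 7 has {3,4,5,7,8,9}; box has {1,2,3,7,8,9} → only 6 remains.
r8c9 = 5: row 8 has {1,3,4,6,7,8,9}; col 9 has {1,2,3,4,6,7,8,9}; box has {1,2,3,6,7,8,9} → only 5 remains.
r9c2 = 5: row 9 has {1,2,3,7,8,9}; col 2 has {1,2,3,4,6,8,9}; box has {1,2,3,4,6,8,9} → only 5 remains.
r9c5 = 6: row 9 has {1,2,3,5,7,8,9}; col 5 has {3,4,5,7,8,9}; box has {3,4,5,7,8,9} → only 6 remains.
r9c8 = 4: row 9 has {1,2,3,5,6,7,8,9}; col 8 has {1,2,3,5,6,7,8,9}; box has {1,2,3,5,6,7,8,9} → only 4 remains.
r1c7 = 1: row 1 has {2,3,4,5,6,7,8,9}; col 7 has {3,4,5,6,7,8,9}; box has {2,3,4,5,6,7,8,9} → only 1 remains.
r5c7 = 2: row 5 has {1,3,4,5,6,7,8,9}; col 7 has {1,3,4,5,6,7,8,9}; box has {1,3,4,5,6,7,8,9} → only 2 remains.

197654283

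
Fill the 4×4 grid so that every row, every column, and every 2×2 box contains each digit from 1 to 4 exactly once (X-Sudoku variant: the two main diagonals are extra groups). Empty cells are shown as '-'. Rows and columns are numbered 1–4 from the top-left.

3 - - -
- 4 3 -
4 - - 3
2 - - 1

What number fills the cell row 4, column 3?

4

row 1, column 4 = 4 (sole candidate).
row 2, column 1 = 1 (sole candidate).
row 2, column 4 = 2 (sole candidate).
row 3, column 2 = 1 (sole candidate).
row 3, column 3 = 2 (sole candidate).
row 4, column 2 = 3 (sole candidate).
row 4, column 3 = 4: row 4 has {1,2,3}; col 3 has {2,3}; box has {1,2,3} → only 4 remains.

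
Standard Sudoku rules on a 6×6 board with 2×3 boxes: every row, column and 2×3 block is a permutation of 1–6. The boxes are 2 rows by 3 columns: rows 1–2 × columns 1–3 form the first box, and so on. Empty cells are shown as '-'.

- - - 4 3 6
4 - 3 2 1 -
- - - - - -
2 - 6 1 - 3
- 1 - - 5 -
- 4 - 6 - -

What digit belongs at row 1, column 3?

1

row 2, column 6 = 5 (sole candidate).
row 3, column 4 = 5 (sole candidate).
row 4, column 2 = 5 (sole candidate).
row 4, column 5 = 4 (sole candidate).
row 5, column 3 = 2 (sole candidate).
row 5, column 4 = 3 (sole candidate).
row 5, column 6 = 4 (sole candidate).
row 6, column 3 = 5 (sole candidate).
row 6, column 5 = 2 (sole candidate).
row 6, column 6 = 1 (sole candidate).
row 1, column 2 = 2 (sole candidate).
row 1, column 3 = 1: row 1 has {2,3,4,6}; col 3 has {2,3,5,6}; box has {2,3,4} → only 1 remains.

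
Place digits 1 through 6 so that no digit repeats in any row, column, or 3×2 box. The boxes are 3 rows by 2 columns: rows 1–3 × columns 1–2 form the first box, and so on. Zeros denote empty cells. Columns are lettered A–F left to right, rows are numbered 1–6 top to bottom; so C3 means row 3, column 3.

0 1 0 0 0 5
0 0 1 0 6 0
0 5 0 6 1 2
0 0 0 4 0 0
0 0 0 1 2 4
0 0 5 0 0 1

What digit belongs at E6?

3

F2 = 3 (sole candidate).
F4 = 6 (sole candidate).
E6 = 3: row 6 has {1,5}; col 5 has {1,2,6}; box has {1,2,4,6} → only 3 remains.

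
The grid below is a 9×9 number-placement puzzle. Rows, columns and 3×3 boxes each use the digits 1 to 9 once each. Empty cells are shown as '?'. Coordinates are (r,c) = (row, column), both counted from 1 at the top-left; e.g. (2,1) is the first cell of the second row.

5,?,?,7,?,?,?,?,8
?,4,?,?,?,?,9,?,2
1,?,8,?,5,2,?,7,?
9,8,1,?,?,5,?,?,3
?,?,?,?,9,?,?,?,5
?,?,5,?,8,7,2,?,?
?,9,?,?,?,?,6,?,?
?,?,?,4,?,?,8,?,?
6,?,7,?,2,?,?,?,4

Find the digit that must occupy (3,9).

6

(3,9) = 6: row 3 has {1,2,5,7,8}; col 9 has {2,3,4,5,8}; box has {2,7,8,9} → only 6 remains.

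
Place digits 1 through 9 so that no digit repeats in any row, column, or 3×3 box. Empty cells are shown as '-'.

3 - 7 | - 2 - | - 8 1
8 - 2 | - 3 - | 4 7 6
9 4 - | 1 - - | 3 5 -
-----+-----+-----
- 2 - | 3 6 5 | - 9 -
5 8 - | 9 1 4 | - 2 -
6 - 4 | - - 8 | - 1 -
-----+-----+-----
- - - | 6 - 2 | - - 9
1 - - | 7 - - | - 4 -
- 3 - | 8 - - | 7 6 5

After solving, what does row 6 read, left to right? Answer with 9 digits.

r1c7 = 9: row 1 has {1,2,3,7,8}; col 7 has {3,4,7}; box has {1,3,4,5,6,7,8} → only 9 remains.
r2c4 = 5: row 2 has {2,3,4,6,7,8}; col 4 has {1,3,6,7,8,9}; box has {1,2,3} → only 5 remains.
r2c6 = 9: row 2 has {2,3,4,5,6,7,8}; col 6 has {2,4,5,8}; box has {1,2,3,5} → only 9 remains.
r3c3 = 6: row 3 has {1,3,4,5,9}; col 3 has {2,4,7}; box has {2,3,4,7,8,9} → only 6 remains.
r3c6 = 7: row 3 has {1,3,4,5,6,9}; col 6 has {2,4,5,8,9}; box has {1,2,3,5,9} → only 7 remains.
r3c9 = 2: row 3 has {1,3,4,5,6,7,9}; col 9 has {1,5,6,9}; box has {1,3,4,5,6,7,8,9} → only 2 remains.
r4c1 = 7: row 4 has {2,3,5,6,9}; col 1 has {1,3,5,6,8,9}; box has {2,4,5,6,8} → only 7 remains.
r4c3 = 1: row 4 has {2,3,5,6,7,9}; col 3 has {2,4,6,7}; box has {2,4,5,6,7,8} → only 1 remains.
r4c7 = 8: row 4 has {1,2,3,5,6,7,9}; col 7 has {3,4,7,9}; box has {1,2,9} → only 8 remains.
r4c9 = 4: row 4 has {1,2,3,5,6,7,8,9}; col 9 has {1,2,5,6,9}; box has {1,2,8,9} → only 4 remains.
r5c3 = 3: row 5 has {1,2,4,5,8,9}; col 3 has {1,2,4,6,7}; box has {1,2,4,5,6,7,8} → only 3 remains.
r5c7 = 6: row 5 has {1,2,3,4,5,8,9}; col 7 has {3,4,7,8,9}; box has {1,2,4,8,9} → only 6 remains.
r5c9 = 7: row 5 has {1,2,3,4,5,6,8,9}; col 9 has {1,2,4,5,6,9}; box has {1,2,4,6,8,9} → only 7 remains.
r6c2 = 9: row 6 has {1,4,6,8}; col 2 has {2,3,4,8}; box has {1,2,3,4,5,6,7,8} → only 9 remains.
r6c4 = 2: row 6 has {1,4,6,8,9}; col 4 has {1,3,5,6,7,8,9}; box has {1,3,4,5,6,8,9} → only 2 remains.
r6c5 = 7: row 6 has {1,2,4,6,8,9}; col 5 has {1,2,3,6}; box has {1,2,3,4,5,6,8,9} → only 7 remains.
r6c7 = 5: row 6 has {1,2,4,6,7,8,9}; col 7 has {3,4,6,7,8,9}; box has {1,2,4,6,7,8,9} → only 5 remains.
r6c9 = 3: row 6 has {1,2,4,5,6,7,8,9}; col 9 has {1,2,4,5,6,7,9}; box has {1,2,4,5,6,7,8,9} → only 3 remains.

694278513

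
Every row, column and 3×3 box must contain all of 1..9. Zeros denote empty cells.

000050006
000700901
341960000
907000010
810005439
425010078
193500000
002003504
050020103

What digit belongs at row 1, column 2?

row 5, column 3 = 6 (sole candidate).
row 5, column 4 = 2 (sole candidate).
row 5, column 5 = 7 (sole candidate).
row 6, column 7 = 6 (sole candidate).
row 2, column 3 = 8 (sole candidate).
row 4, column 2 = 3 (sole candidate).
row 4, column 7 = 2 (sole candidate).
row 4, column 9 = 5 (sole candidate).
row 6, column 4 = 3 (sole candidate).
row 6, column 6 = 9 (sole candidate).
row 9, column 3 = 4 (sole candidate).
row 1, column 2 = 7: row 1 has {5,6}; col 2 has {1,2,3,4,5,9}; box has {1,3,4,8} → only 7 remains.

7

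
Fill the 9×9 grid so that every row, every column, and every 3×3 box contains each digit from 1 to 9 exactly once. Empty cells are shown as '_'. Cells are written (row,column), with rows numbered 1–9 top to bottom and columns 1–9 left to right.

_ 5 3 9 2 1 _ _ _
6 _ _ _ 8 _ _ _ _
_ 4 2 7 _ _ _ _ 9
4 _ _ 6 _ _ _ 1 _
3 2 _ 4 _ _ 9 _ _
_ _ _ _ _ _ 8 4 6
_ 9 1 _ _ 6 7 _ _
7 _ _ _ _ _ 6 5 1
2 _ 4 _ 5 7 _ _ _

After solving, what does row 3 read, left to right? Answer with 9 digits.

(1,1) = 8 (sole candidate).
(1,7) = 4 (sole candidate).
(1,9) = 7 (sole candidate).
(3,1) = 1: row 3 has {2,4,7,9}; col 1 has {2,3,4,6,7,8}; box has {2,3,4,5,6,8} → only 1 remains.
(5,8) = 7 (sole candidate).
(5,9) = 5 (sole candidate).
(7,1) = 5 (sole candidate).
(8,3) = 8 (sole candidate).
(9,7) = 3 (sole candidate).
(9,9) = 8 (sole candidate).
(1,8) = 6 (sole candidate).
(2,2) = 7 (sole candidate).
(2,3) = 9 (sole candidate).
(3,7) = 5: row 3 has {1,2,4,7,9}; col 7 has {3,4,6,7,8,9}; box has {4,6,7,9} → only 5 remains.
(4,2) = 8 (sole candidate).
(4,7) = 2 (sole candidate).
(4,9) = 3 (sole candidate).
(5,3) = 6 (sole candidate).
(5,5) = 1 (sole candidate).
(5,6) = 8 (sole candidate).
(6,1) = 9 (sole candidate).
(6,2) = 1 (sole candidate).
(7,8) = 2 (sole candidate).
(7,9) = 4 (sole candidate).
(8,2) = 3 (sole candidate).
(8,4) = 2 (sole candidate).
(9,2) = 6 (sole candidate).
(9,4) = 1 (sole candidate).
(9,8) = 9 (sole candidate).
(2,7) = 1 (sole candidate).
(2,8) = 3 (sole candidate).
(2,9) = 2 (sole candidate).
(3,6) = 3: row 3 has {1,2,4,5,7,9}; col 6 has {1,6,7,8}; box has {1,2,7,8,9} → only 3 remains.
(3,8) = 8: row 3 has {1,2,3,4,5,7,9}; col 8 has {1,2,3,4,5,6,7,9}; box has {1,2,3,4,5,6,7,9} → only 8 remains.
(7,5) = 3 (sole candidate).
(2,4) = 5 (sole candidate).
(2,6) = 4 (sole candidate).
(3,5) = 6: row 3 has {1,2,3,4,5,7,8,9}; col 5 has {1,2,3,5,8}; box has {1,2,3,4,5,7,8,9} → only 6 remains.

142763589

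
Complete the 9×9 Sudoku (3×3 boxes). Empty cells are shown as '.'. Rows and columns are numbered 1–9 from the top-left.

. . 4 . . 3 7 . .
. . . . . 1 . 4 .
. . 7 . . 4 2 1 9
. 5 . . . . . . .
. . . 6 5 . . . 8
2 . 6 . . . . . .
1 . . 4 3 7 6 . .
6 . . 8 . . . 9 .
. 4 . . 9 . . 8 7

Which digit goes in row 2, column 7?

8

row 3, column 4 = 5 (sole candidate).
row 1, column 2 = 1 (hidden single in row 1).
row 8, column 2 = 7 (hidden single in row 8).
row 9, column 6 = 6 (hidden single in row 9).
row 8, column 6 = 5 (hidden single in column 6).
row 2, column 7 = 8: in column 7, 8 can only go here (every other open cell in that column sees an 8).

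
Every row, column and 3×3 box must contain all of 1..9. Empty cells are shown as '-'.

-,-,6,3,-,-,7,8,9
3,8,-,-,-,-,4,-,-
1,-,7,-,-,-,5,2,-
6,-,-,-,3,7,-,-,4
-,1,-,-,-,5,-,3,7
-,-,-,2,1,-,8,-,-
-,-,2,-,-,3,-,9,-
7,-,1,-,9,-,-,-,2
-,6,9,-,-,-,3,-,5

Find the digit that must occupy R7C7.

1

R2C3 = 5 (sole candidate).
R4C3 = 8 (sole candidate).
R4C4 = 9 (sole candidate).
R5C3 = 4 (sole candidate).
R6C3 = 3 (sole candidate).
R6C9 = 6 (sole candidate).
R8C7 = 6 (sole candidate).
R8C8 = 4 (sole candidate).
R2C9 = 1 (sole candidate).
R3C9 = 3 (sole candidate).
R6C6 = 4 (sole candidate).
R6C8 = 5 (sole candidate).
R7C7 = 1: row 7 has {2,3,9}; col 7 has {3,4,5,6,7,8}; box has {2,3,4,5,6,9} → only 1 remains.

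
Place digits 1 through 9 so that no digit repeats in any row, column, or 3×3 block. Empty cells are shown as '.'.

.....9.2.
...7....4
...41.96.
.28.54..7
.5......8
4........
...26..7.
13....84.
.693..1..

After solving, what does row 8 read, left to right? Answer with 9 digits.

132975846

R9C8 = 5 (sole candidate).
R9C9 = 2 (sole candidate).
R7C7 = 3 (sole candidate).
R7C9 = 9 (sole candidate).
R8C9 = 6: row 8 has {1,3,4,8}; col 9 has {2,4,7,8,9}; box has {1,2,3,4,5,7,8,9} → only 6 remains.
R2C7 = 5 (sole candidate).
R3C9 = 3 (sole candidate).
R4C7 = 6 (sole candidate).
R6C7 = 2 (sole candidate).
R1C7 = 7 (sole candidate).
R1C9 = 1 (sole candidate).
R2C8 = 8 (sole candidate).
R5C7 = 4 (sole candidate).
R6C9 = 5 (sole candidate).
R7C6 = 1 (hidden single in row 7).
R8C3 = 2: in row 8, 2 can only go here (every other open cell in that row sees a 2).
R9C5 = 4 (hidden single in row 9).
R9C1 = 7 (hidden single in box 7).
R9C6 = 8 (sole candidate).
Singles propagation stalls; R8C4 is still open with candidates {5,9}.
  Try R8C4 = 5: this forces R8C6=7, R8C5=9, R3C6=5, R3C3=7, R3C2=8, R7C2=4; then R1C2 has no candidate left — contradiction.
So R8C4 = 9.
R4C4 = 1 (sole candidate).
R5C4 = 6 (sole candidate).
R6C4 = 8 (sole candidate).
R8C5 = 7: row 8 has {1,2,3,4,6,8,9}; col 5 has {1,4,5,6}; box has {1,2,3,4,6,8,9} → only 7 remains.
R8C6 = 5: row 8 has {1,2,3,4,6,7,8,9}; col 6 has {1,4,8,9}; box has {1,2,3,4,6,7,8,9} → only 5 remains.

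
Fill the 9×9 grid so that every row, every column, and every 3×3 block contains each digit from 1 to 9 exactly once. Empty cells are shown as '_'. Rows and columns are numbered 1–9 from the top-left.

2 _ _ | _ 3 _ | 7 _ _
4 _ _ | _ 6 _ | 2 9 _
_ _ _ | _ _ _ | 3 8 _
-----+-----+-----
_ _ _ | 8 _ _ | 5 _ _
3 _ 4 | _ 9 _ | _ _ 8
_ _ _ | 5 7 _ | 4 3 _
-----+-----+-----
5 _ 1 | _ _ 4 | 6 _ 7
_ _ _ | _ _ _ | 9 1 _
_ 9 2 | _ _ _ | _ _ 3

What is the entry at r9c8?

r5c7 = 1: row 5 has {3,4,8,9}; col 7 has {2,3,4,5,6,7,9}; box has {3,4,5,8} → only 1 remains.
r7c8 = 2: row 7 has {1,4,5,6,7}; col 8 has {1,3,8,9}; box has {1,3,6,7,9} → only 2 remains.
r9c7 = 8: row 9 has {2,3,9}; col 7 has {1,2,3,4,5,6,7,9}; box has {1,2,3,6,7,9} → only 8 remains.
r7c5 = 8: row 7 has {1,2,4,5,6,7}; col 5 has {3,6,7,9}; box has {4} → only 8 remains.
r7c2 = 3: row 7 has {1,2,4,5,6,7,8}; col 2 has {9}; box has {1,2,5,9} → only 3 remains.
r7c4 = 9: row 7 has {1,2,3,4,5,6,7,8}; col 4 has {5,8}; box has {4,8} → only 9 remains.
r2c3 = 3: in row 2, 3 can only go here (every other open cell in that row sees a 3).
r4c6 = 3: in row 4, 3 can only go here (every other open cell in that row sees a 3).
r4c5 = 4: in row 4, 4 can only go here (every other open cell in that row sees a 4).
r5c2 = 5: in row 5, 5 can only go here (every other open cell in that row sees a 5).
r5c8 = 7: in row 5, 7 can only go here (every other open cell in that row sees a 7).
r4c8 = 6: row 4 has {3,4,5,8}; col 8 has {1,2,3,7,8,9}; box has {1,3,4,5,7,8} → only 6 remains.
r8c4 = 3: in row 8, 3 can only go here (every other open cell in that row sees a 3).
r9c8 = 4: in row 9, 4 can only go here (every other open cell in that row sees a 4).

4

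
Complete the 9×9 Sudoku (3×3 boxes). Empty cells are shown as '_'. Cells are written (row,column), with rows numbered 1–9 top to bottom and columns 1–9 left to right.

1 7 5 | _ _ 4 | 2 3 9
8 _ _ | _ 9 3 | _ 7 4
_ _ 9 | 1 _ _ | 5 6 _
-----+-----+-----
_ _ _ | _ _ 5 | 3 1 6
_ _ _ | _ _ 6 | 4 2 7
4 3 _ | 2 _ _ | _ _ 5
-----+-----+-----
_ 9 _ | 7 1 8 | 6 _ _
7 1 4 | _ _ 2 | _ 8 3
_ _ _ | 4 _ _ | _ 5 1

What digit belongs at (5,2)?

5

(2,7) = 1: row 2 has {3,4,7,8,9}; col 7 has {2,3,4,5,6}; box has {2,3,4,5,6,7,9} → only 1 remains.
(3,6) = 7: row 3 has {1,5,6,9}; col 6 has {2,3,4,5,6,8}; box has {1,3,4,9} → only 7 remains.
(3,9) = 8: row 3 has {1,5,6,7,9}; col 9 has {1,3,4,5,6,7,9}; box has {1,2,3,4,5,6,7,9} → only 8 remains.
(6,8) = 9: row 6 has {2,3,4,5}; col 8 has {1,2,3,5,6,7,8}; box has {1,2,3,4,5,6,7} → only 9 remains.
(7,8) = 4: row 7 has {1,6,7,8,9}; col 8 has {1,2,3,5,6,7,8,9}; box has {1,3,5,6,8} → only 4 remains.
(7,9) = 2: row 7 has {1,4,6,7,8,9}; col 9 has {1,3,4,5,6,7,8,9}; box has {1,3,4,5,6,8} → only 2 remains.
(8,7) = 9: row 8 has {1,2,3,4,7,8}; col 7 has {1,2,3,4,5,6}; box has {1,2,3,4,5,6,8} → only 9 remains.
(9,6) = 9: row 9 has {1,4,5}; col 6 has {2,3,4,5,6,7,8}; box has {1,2,4,7,8} → only 9 remains.
(9,7) = 7: row 9 has {1,4,5,9}; col 7 has {1,2,3,4,5,6,9}; box has {1,2,3,4,5,6,8,9} → only 7 remains.
(3,5) = 2: row 3 has {1,5,6,7,8,9}; col 5 has {1,9}; box has {1,3,4,7,9} → only 2 remains.
(6,6) = 1: row 6 has {2,3,4,5,9}; col 6 has {2,3,4,5,6,7,8,9}; box has {2,5,6} → only 1 remains.
(6,7) = 8: row 6 has {1,2,3,4,5,9}; col 7 has {1,2,3,4,5,6,7,9}; box has {1,2,3,4,5,6,7,9} → only 8 remains.
(7,3) = 3: row 7 has {1,2,4,6,7,8,9}; col 3 has {4,5,9}; box has {1,4,7,9} → only 3 remains.
(3,1) = 3: row 3 has {1,2,5,6,7,8,9}; col 1 has {1,4,7,8}; box has {1,5,7,8,9} → only 3 remains.
(3,2) = 4: row 3 has {1,2,3,5,6,7,8,9}; col 2 has {1,3,7,9}; box has {1,3,5,7,8,9} → only 4 remains.
(6,5) = 7: row 6 has {1,2,3,4,5,8,9}; col 5 has {1,2,9}; box has {1,2,5,6} → only 7 remains.
(7,1) = 5: row 7 has {1,2,3,4,6,7,8,9}; col 1 has {1,3,4,7,8}; box has {1,3,4,7,9} → only 5 remains.
(5,1) = 9: row 5 has {2,4,6,7}; col 1 has {1,3,4,5,7,8}; box has {3,4} → only 9 remains.
(6,3) = 6: row 6 has {1,2,3,4,5,7,8,9}; col 3 has {3,4,5,9}; box has {3,4,9} → only 6 remains.
(2,3) = 2: row 2 has {1,3,4,7,8,9}; col 3 has {3,4,5,6,9}; box has {1,3,4,5,7,8,9} → only 2 remains.
(4,1) = 2: row 4 has {1,3,5,6}; col 1 has {1,3,4,5,7,8,9}; box has {3,4,6,9} → only 2 remains.
(4,2) = 8: row 4 has {1,2,3,5,6}; col 2 has {1,3,4,7,9}; box has {2,3,4,6,9} → only 8 remains.
(4,3) = 7: row 4 has {1,2,3,5,6,8}; col 3 has {2,3,4,5,6,9}; box has {2,3,4,6,8,9} → only 7 remains.
(4,4) = 9: row 4 has {1,2,3,5,6,7,8}; col 4 has {1,2,4,7}; box has {1,2,5,6,7} → only 9 remains.
(4,5) = 4: row 4 has {1,2,3,5,6,7,8,9}; col 5 has {1,2,7,9}; box has {1,2,5,6,7,9} → only 4 remains.
(5,2) = 5: row 5 has {2,4,6,7,9}; col 2 has {1,3,4,7,8,9}; box has {2,3,4,6,7,8,9} → only 5 remains.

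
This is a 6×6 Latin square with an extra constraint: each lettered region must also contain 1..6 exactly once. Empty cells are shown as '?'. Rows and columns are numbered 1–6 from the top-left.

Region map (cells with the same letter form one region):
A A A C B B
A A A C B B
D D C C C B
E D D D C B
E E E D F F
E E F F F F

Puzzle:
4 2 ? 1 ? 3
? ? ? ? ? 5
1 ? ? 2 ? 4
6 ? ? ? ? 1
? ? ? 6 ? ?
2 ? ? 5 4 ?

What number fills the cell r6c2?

1

r1c5 = 6 (sole candidate).
r2c1 = 3 (sole candidate).
r2c4 = 4 (sole candidate).
r2c5 = 2 (sole candidate).
r4c4 = 3 (sole candidate).
r4c5 = 5 (sole candidate).
r5c1 = 5 (sole candidate).
r5c6 = 2 (sole candidate).
r6c6 = 6 (sole candidate).
r1c3 = 5 (sole candidate).
r3c2 = 5 (sole candidate).
r3c5 = 3 (sole candidate).
r4c2 = 4 (sole candidate).
r4c3 = 2 (sole candidate).
r5c5 = 1 (sole candidate).
r6c3 = 3 (sole candidate).
r3c3 = 6 (sole candidate).
r5c2 = 3 (sole candidate).
r5c3 = 4 (sole candidate).
r6c2 = 1: row 6 has {2,3,4,5,6}; col 2 has {2,3,4,5}; region has {2,3,4,5,6} → only 1 remains.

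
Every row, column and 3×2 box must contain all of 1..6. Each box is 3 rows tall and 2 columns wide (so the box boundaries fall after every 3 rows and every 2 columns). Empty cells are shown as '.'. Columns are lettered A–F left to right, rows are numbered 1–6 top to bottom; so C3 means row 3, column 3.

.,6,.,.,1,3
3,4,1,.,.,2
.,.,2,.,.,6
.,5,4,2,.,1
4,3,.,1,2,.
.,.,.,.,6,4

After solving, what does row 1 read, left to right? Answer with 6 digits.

C1 = 5: row 1 has {1,3,6}; col 3 has {1,2,4}; box has {1,2} → only 5 remains.
D1 = 4: row 1 has {1,3,5,6}; col 4 has {1,2}; box has {1,2,5} → only 4 remains.
D2 = 6: row 2 has {1,2,3,4}; col 4 has {1,2,4}; box has {1,2,4,5} → only 6 remains.
E2 = 5: row 2 has {1,2,3,4,6}; col 5 has {1,2,6}; box has {1,2,3,6} → only 5 remains.
B3 = 1: row 3 has {2,6}; col 2 has {3,4,5,6}; box has {3,4,6} → only 1 remains.
D3 = 3: row 3 has {1,2,6}; col 4 has {1,2,4,6}; box has {1,2,4,5,6} → only 3 remains.
E3 = 4: row 3 has {1,2,3,6}; col 5 has {1,2,5,6}; box has {1,2,3,5,6} → only 4 remains.
A4 = 6: row 4 has {1,2,4,5}; col 1 has {3,4}; box has {3,4,5} → only 6 remains.
E4 = 3: row 4 has {1,2,4,5,6}; col 5 has {1,2,4,5,6}; box has {1,2,4,6} → only 3 remains.
C5 = 6: row 5 has {1,2,3,4}; col 3 has {1,2,4,5}; box has {1,2,4} → only 6 remains.
F5 = 5: row 5 has {1,2,3,4,6}; col 6 has {1,2,3,4,6}; box has {1,2,3,4,6} → only 5 remains.
B6 = 2: row 6 has {4,6}; col 2 has {1,3,4,5,6}; box has {3,4,5,6} → only 2 remains.
C6 = 3: row 6 has {2,4,6}; col 3 has {1,2,4,5,6}; box has {1,2,4,6} → only 3 remains.
D6 = 5: row 6 has {2,3,4,6}; col 4 has {1,2,3,4,6}; box has {1,2,3,4,6} → only 5 remains.
A1 = 2: row 1 has {1,3,4,5,6}; col 1 has {3,4,6}; box has {1,3,4,6} → only 2 remains.

265413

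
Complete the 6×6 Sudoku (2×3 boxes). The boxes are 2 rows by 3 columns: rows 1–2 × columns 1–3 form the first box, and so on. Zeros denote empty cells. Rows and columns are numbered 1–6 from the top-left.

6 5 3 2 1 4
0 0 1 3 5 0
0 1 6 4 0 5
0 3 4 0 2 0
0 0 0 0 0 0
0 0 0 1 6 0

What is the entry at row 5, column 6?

row 2, column 6 = 6 (sole candidate).
row 3, column 1 = 2 (sole candidate).
row 3, column 5 = 3 (sole candidate).
row 4, column 1 = 5 (sole candidate).
row 4, column 4 = 6 (sole candidate).
row 4, column 6 = 1 (sole candidate).
row 5, column 4 = 5 (sole candidate).
row 5, column 5 = 4 (sole candidate).
row 2, column 1 = 4 (sole candidate).
row 2, column 2 = 2 (sole candidate).
row 5, column 2 = 6 (sole candidate).
row 5, column 3 = 2 (sole candidate).
row 5, column 6 = 3: row 5 has {2,4,5,6}; col 6 has {1,4,5,6}; box has {1,4,5,6} → only 3 remains.

3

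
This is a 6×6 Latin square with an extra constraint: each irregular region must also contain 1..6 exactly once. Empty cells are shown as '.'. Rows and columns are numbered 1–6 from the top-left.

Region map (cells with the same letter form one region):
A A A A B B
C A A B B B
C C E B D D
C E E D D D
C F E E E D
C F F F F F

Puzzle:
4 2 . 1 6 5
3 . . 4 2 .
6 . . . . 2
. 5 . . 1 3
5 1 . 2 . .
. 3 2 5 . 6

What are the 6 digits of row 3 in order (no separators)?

641352

R1C3 = 3 (sole candidate).
R2C2 = 6 (sole candidate).
R2C3 = 5 (sole candidate).
R2C6 = 1 (sole candidate).
R3C2 = 4: row 3 has {2,6}; col 2 has {1,2,3,5,6}; region has {3,5,6} → only 4 remains.
R3C3 = 1: row 3 has {2,4,6}; col 3 has {2,3,5}; region has {2,5} → only 1 remains.
R3C4 = 3: row 3 has {1,2,4,6}; col 4 has {1,2,4,5}; region has {1,2,4,5,6} → only 3 remains.
R3C5 = 5: row 3 has {1,2,3,4,6}; col 5 has {1,2,6}; region has {1,2,3} → only 5 remains.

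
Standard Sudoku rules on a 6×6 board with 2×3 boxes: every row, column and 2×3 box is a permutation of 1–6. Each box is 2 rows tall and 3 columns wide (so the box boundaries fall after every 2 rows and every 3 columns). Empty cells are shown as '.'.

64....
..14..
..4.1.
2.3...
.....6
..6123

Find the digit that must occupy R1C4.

R3C1 = 5: row 3 has {1,4}; col 1 has {2,6}; box has {2,3,4} → only 5 remains.
R3C2 = 6: row 3 has {1,4,5}; col 2 has {4}; box has {2,3,4,5} → only 6 remains.
R3C6 = 2: row 3 has {1,4,5,6}; col 6 has {3,6}; box has {1} → only 2 remains.
R4C2 = 1: row 4 has {2,3}; col 2 has {4,6}; box has {2,3,4,5,6} → only 1 remains.
R5C4 = 5: row 5 has {6}; col 4 has {1,4}; box has {1,2,3,6} → only 5 remains.
R5C5 = 4: row 5 has {5,6}; col 5 has {1,2}; box has {1,2,3,5,6} → only 4 remains.
R6C1 = 4: row 6 has {1,2,3,6}; col 1 has {2,5,6}; box has {6} → only 4 remains.
R6C2 = 5: row 6 has {1,2,3,4,6}; col 2 has {1,4,6}; box has {4,6} → only 5 remains.
R2C1 = 3: row 2 has {1,4}; col 1 has {2,4,5,6}; box has {1,4,6} → only 3 remains.
R2C2 = 2: row 2 has {1,3,4}; col 2 has {1,4,5,6}; box has {1,3,4,6} → only 2 remains.
R2C6 = 5: row 2 has {1,2,3,4}; col 6 has {2,3,6}; box has {4} → only 5 remains.
R3C4 = 3: row 3 has {1,2,4,5,6}; col 4 has {1,4,5}; box has {1,2} → only 3 remains.
R4C4 = 6: row 4 has {1,2,3}; col 4 has {1,3,4,5}; box has {1,2,3} → only 6 remains.
R4C5 = 5: row 4 has {1,2,3,6}; col 5 has {1,2,4}; box has {1,2,3,6} → only 5 remains.
R4C6 = 4: row 4 has {1,2,3,5,6}; col 6 has {2,3,5,6}; box has {1,2,3,5,6} → only 4 remains.
R5C1 = 1: row 5 has {4,5,6}; col 1 has {2,3,4,5,6}; box has {4,5,6} → only 1 remains.
R5C2 = 3: row 5 has {1,4,5,6}; col 2 has {1,2,4,5,6}; box has {1,4,5,6} → only 3 remains.
R5C3 = 2: row 5 has {1,3,4,5,6}; col 3 has {1,3,4,6}; box has {1,3,4,5,6} → only 2 remains.
R1C3 = 5: row 1 has {4,6}; col 3 has {1,2,3,4,6}; box has {1,2,3,4,6} → only 5 remains.
R1C4 = 2: row 1 has {4,5,6}; col 4 has {1,3,4,5,6}; box has {4,5} → only 2 remains.

2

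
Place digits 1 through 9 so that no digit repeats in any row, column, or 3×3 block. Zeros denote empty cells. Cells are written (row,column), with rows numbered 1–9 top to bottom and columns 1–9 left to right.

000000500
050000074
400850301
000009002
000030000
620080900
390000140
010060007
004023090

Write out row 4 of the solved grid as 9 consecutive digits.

583719462

(7,5) = 7 (sole candidate).
(7,4) = 5 (sole candidate).
(7,6) = 8 (sole candidate).
(7,9) = 6 (sole candidate).
(8,6) = 4 (sole candidate).
(9,4) = 1 (sole candidate).
(9,7) = 8 (sole candidate).
(9,9) = 5 (sole candidate).
(5,9) = 8 (sole candidate).
(6,9) = 3 (sole candidate).
(7,3) = 2 (sole candidate).
(8,4) = 9 (sole candidate).
(8,7) = 2 (sole candidate).
(8,8) = 3 (sole candidate).
(9,1) = 7 (sole candidate).
(9,2) = 6 (sole candidate).
(1,9) = 9 (sole candidate).
(2,7) = 6 (sole candidate).
(3,2) = 7 (sole candidate).
(3,8) = 2 (sole candidate).
(5,2) = 4 (sole candidate).
(5,7) = 7 (sole candidate).
(1,8) = 8 (sole candidate).
(3,6) = 6 (sole candidate).
(4,7) = 4: row 4 has {2,9}; col 7 has {1,2,3,5,6,7,8,9}; box has {2,3,7,8,9} → only 4 remains.
(1,2) = 3 (sole candidate).
(3,3) = 9 (sole candidate).
(4,2) = 8: row 4 has {2,4,9}; col 2 has {1,2,3,4,5,6,7,9}; box has {2,4,6} → only 8 remains.
(4,5) = 1: row 4 has {2,4,8,9}; col 5 has {2,3,5,6,7,8}; box has {3,8,9} → only 1 remains.
(1,5) = 4 (sole candidate).
(2,5) = 9 (sole candidate).
(4,1) = 5: row 4 has {1,2,4,8,9}; col 1 has {3,4,6,7}; box has {2,4,6,8} → only 5 remains.
(4,8) = 6: row 4 has {1,2,4,5,8,9}; col 8 has {2,3,4,7,8,9}; box has {2,3,4,7,8,9} → only 6 remains.
(5,3) = 1 (sole candidate).
(5,8) = 5 (sole candidate).
(6,3) = 7 (sole candidate).
(6,4) = 4 (sole candidate).
(6,6) = 5 (sole candidate).
(6,8) = 1 (sole candidate).
(8,1) = 8 (sole candidate).
(8,3) = 5 (sole candidate).
(1,3) = 6 (sole candidate).
(2,3) = 8 (sole candidate).
(4,3) = 3: row 4 has {1,2,4,5,6,8,9}; col 3 has {1,2,4,5,6,7,8,9}; box has {1,2,4,5,6,7,8} → only 3 remains.
(4,4) = 7: row 4 has {1,2,3,4,5,6,8,9}; col 4 has {1,4,5,8,9}; box has {1,3,4,5,8,9} → only 7 remains.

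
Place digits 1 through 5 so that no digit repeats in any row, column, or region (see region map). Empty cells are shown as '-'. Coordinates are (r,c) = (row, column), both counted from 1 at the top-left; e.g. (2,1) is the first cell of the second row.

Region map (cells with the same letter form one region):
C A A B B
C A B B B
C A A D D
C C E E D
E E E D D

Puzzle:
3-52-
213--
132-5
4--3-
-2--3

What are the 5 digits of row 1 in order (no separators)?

34521

(1,2) = 4: row 1 has {2,3,5}; col 2 has {1,2,3}; region has {1,2,3,5} → only 4 remains.
(1,5) = 1: row 1 has {2,3,4,5}; col 5 has {3,5}; region has {2,3} → only 1 remains.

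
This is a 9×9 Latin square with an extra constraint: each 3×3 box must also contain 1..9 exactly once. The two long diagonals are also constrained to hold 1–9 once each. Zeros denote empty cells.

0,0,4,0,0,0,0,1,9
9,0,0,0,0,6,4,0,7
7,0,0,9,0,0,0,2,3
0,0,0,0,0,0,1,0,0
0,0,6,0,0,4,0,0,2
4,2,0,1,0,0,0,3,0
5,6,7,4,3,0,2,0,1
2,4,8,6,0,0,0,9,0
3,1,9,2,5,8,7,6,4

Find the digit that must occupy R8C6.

R4C1 = 8: row 4 has {1}; col 1 has {2,3,4,5,7,9}; box has {2,4,6} → only 8 remains.
R5C1 = 1: row 5 has {2,4,6}; col 1 has {2,3,4,5,7,8,9}; box has {2,4,6,8} → only 1 remains.
R5C5 = 8: row 5 has {1,2,4,6}; col 5 has {3,5}; box has {1,4}; main diagonal has {2,4,9}; anti-diagonal has {1,3,4,7,9} → only 8 remains.
R6C3 = 5: row 6 has {1,2,3,4}; col 3 has {4,6,7,8,9}; box has {1,2,4,6,8} → only 5 remains.
R6C6 = 7: row 6 has {1,2,3,4,5}; col 6 has {4,6,8}; box has {1,4,8}; main diagonal has {2,4,8,9} → only 7 remains.
R7C6 = 9: row 7 has {1,2,3,4,5,6,7}; col 6 has {4,6,7,8}; box has {2,3,4,5,6,8} → only 9 remains.
R7C8 = 8: row 7 has {1,2,3,4,5,6,7,9}; col 8 has {1,2,3,6,9}; box has {1,2,4,6,7,9} → only 8 remains.
R8C6 = 1: row 8 has {2,4,6,8,9}; col 6 has {4,6,7,8,9}; box has {2,3,4,5,6,8,9} → only 1 remains.

1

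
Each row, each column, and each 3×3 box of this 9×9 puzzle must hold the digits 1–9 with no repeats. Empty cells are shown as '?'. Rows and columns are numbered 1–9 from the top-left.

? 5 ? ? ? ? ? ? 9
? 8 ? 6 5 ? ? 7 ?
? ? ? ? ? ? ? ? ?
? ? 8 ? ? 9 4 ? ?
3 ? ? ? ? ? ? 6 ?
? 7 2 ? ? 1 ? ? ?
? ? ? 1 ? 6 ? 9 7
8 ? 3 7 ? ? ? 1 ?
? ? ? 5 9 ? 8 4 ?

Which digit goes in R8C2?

9

R4C5 = 7 (hidden single in row 4).
R5C7 = 7 (hidden single in row 5).
R7C5 = 8 (hidden single in row 7).
R7C7 = 3 (hidden single in row 7).
R8C2 = 9: in row 8, 9 can only go here (every other open cell in that row sees a 9).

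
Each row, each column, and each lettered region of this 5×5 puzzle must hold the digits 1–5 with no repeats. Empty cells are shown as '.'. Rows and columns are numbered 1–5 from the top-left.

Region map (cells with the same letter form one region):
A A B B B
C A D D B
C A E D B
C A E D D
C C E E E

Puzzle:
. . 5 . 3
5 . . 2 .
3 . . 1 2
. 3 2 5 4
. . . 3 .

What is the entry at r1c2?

r1c4 = 4: row 1 has {3,5}; col 4 has {1,2,3,5}; region has {2,3,5} → only 4 remains.
r2c3 = 3: row 2 has {2,5}; col 3 has {2,5}; region has {1,2,4,5} → only 3 remains.
r2c5 = 1: row 2 has {2,3,5}; col 5 has {2,3,4}; region has {2,3,4,5} → only 1 remains.
r3c3 = 4: row 3 has {1,2,3}; col 3 has {2,3,5}; region has {2,3} → only 4 remains.
r4c1 = 1: row 4 has {2,3,4,5}; col 1 has {3,5}; region has {3,5} → only 1 remains.
r5c3 = 1: row 5 has {3}; col 3 has {2,3,4,5}; region has {2,3,4} → only 1 remains.
r5c5 = 5: row 5 has {1,3}; col 5 has {1,2,3,4}; region has {1,2,3,4} → only 5 remains.
r1c1 = 2: row 1 has {3,4,5}; col 1 has {1,3,5}; region has {3} → only 2 remains.
r1c2 = 1: row 1 has {2,3,4,5}; col 2 has {3}; region has {2,3} → only 1 remains.

1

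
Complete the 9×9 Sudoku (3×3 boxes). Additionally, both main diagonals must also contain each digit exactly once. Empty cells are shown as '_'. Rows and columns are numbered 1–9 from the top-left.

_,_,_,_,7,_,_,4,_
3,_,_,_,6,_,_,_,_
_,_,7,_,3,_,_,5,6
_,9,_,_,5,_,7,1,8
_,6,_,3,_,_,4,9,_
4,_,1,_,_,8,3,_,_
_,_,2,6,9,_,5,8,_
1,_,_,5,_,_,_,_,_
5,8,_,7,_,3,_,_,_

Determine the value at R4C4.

4

R2C8 = 7: row 2 has {3,6}; col 8 has {1,4,5,8,9}; box has {4,5,6}; anti-diagonal has {2,5} → only 7 remains.
R4C1 = 2: row 4 has {1,5,7,8,9}; col 1 has {1,3,4,5}; box has {1,4,6,9} → only 2 remains.
R4C3 = 3: row 4 has {1,2,5,7,8,9}; col 3 has {1,2,7}; box has {1,2,4,6,9} → only 3 remains.
R4C4 = 4: row 4 has {1,2,3,5,7,8,9}; col 4 has {3,5,6,7}; box has {3,5,8}; main diagonal has {5,7,8} → only 4 remains.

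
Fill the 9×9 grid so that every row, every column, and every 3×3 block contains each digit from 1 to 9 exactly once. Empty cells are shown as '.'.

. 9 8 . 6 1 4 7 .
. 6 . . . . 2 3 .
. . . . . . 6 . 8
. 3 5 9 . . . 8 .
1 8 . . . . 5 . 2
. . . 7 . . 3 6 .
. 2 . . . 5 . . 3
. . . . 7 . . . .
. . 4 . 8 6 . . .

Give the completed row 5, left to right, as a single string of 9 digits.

R1C9 = 5: row 1 has {1,4,6,7,8,9}; col 9 has {2,3,8}; box has {2,3,4,6,7,8} → only 5 remains.
R6C2 = 4: row 6 has {3,6,7}; col 2 has {2,3,6,8,9}; box has {1,3,5,8} → only 4 remains.
R4C1 = 6: in row 4, 6 can only go here (every other open cell in that row sees a 6).
R5C4 = 6: in row 5, 6 can only go here (every other open cell in that row sees a 6).
R5C3 = 7: in row 5, 7 can only go here (every other open cell in that row sees a 7).
R2C3 = 1: row 2 has {2,3,6}; col 3 has {4,5,7,8}; box has {6,8,9} → only 1 remains.
R2C9 = 9: row 2 has {1,2,3,6}; col 9 has {2,3,5,8}; box has {2,3,4,5,6,7,8} → only 9 remains.
R3C8 = 1: row 3 has {6,8}; col 8 has {3,6,7,8}; box has {2,3,4,5,6,7,8,9} → only 1 remains.
R6C9 = 1: row 6 has {3,4,6,7}; col 9 has {2,3,5,8,9}; box has {2,3,5,6,8} → only 1 remains.
R9C9 = 7: row 9 has {4,6,8}; col 9 has {1,2,3,5,8,9}; box has {3} → only 7 remains.
R4C7 = 7: row 4 has {3,5,6,8,9}; col 7 has {2,3,4,5,6}; box has {1,2,3,5,6,8} → only 7 remains.
R4C9 = 4: row 4 has {3,5,6,7,8,9}; col 9 has {1,2,3,5,7,8,9}; box has {1,2,3,5,6,7,8} → only 4 remains.
R5C8 = 9: row 5 has {1,2,5,6,7,8}; col 8 has {1,3,6,7,8}; box has {1,2,3,4,5,6,7,8} → only 9 remains.
R7C8 = 4: row 7 has {2,3,5}; col 8 has {1,3,6,7,8,9}; box has {3,7} → only 4 remains.
R8C9 = 6: row 8 has {7}; col 9 has {1,2,3,4,5,7,8,9}; box has {3,4,7} → only 6 remains.
R4C6 = 2: row 4 has {3,4,5,6,7,8,9}; col 6 has {1,5,6}; box has {6,7,9} → only 2 remains.
R6C5 = 5: row 6 has {1,3,4,6,7}; col 5 has {6,7,8}; box has {2,6,7,9} → only 5 remains.
R6C6 = 8: row 6 has {1,3,4,5,6,7}; col 6 has {1,2,5,6}; box has {2,5,6,7,9} → only 8 remains.
R7C4 = 1: row 7 has {2,3,4,5}; col 4 has {6,7,9}; box has {5,6,7,8} → only 1 remains.
R7C5 = 9: row 7 has {1,2,3,4,5}; col 5 has {5,6,7,8}; box has {1,5,6,7,8} → only 9 remains.
R7C7 = 8: row 7 has {1,2,3,4,5,9}; col 7 has {2,3,4,5,6,7}; box has {3,4,6,7} → only 8 remains.
R2C5 = 4: row 2 has {1,2,3,6,9}; col 5 has {5,6,7,8,9}; box has {1,6} → only 4 remains.
R2C6 = 7: row 2 has {1,2,3,4,6,9}; col 6 has {1,2,5,6,8}; box has {1,4,6} → only 7 remains.
R4C5 = 1: row 4 has {2,3,4,5,6,7,8,9}; col 5 has {4,5,6,7,8,9}; box has {2,5,6,7,8,9} → only 1 remains.
R5C5 = 3: row 5 has {1,2,5,6,7,8,9}; col 5 has {1,4,5,6,7,8,9}; box has {1,2,5,6,7,8,9} → only 3 remains.
R5C6 = 4: row 5 has {1,2,3,5,6,7,8,9}; col 6 has {1,2,5,6,7,8}; box has {1,2,3,5,6,7,8,9} → only 4 remains.

187634592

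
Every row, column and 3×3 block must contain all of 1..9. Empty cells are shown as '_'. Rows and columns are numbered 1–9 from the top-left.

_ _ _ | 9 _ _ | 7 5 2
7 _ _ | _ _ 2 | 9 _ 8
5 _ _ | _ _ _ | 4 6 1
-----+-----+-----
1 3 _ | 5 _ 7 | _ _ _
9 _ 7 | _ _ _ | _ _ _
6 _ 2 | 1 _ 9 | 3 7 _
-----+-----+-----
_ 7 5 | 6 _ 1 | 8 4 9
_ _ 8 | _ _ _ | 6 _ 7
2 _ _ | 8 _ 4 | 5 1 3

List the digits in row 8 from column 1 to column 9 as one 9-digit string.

418395627

R2C8 = 3 (sole candidate).
R4C3 = 4 (sole candidate).
R4C7 = 2 (sole candidate).
R4C9 = 6 (sole candidate).
R5C7 = 1 (sole candidate).
R5C8 = 8 (sole candidate).
R7C1 = 3 (sole candidate).
R7C5 = 2 (sole candidate).
R8C1 = 4: row 8 has {6,7,8}; col 1 has {1,2,3,5,6,7,9}; box has {2,3,5,7,8} → only 4 remains.
R8C4 = 3: row 8 has {4,6,7,8}; col 4 has {1,5,6,8,9}; box has {1,2,4,6,8} → only 3 remains.
R8C6 = 5: row 8 has {3,4,6,7,8}; col 6 has {1,2,4,7,9}; box has {1,2,3,4,6,8} → only 5 remains.
R8C8 = 2: row 8 has {3,4,5,6,7,8}; col 8 has {1,3,4,5,6,7,8}; box has {1,3,4,5,6,7,8,9} → only 2 remains.
R1C1 = 8 (sole candidate).
R2C4 = 4 (sole candidate).
R3C4 = 7 (sole candidate).
R4C5 = 8 (sole candidate).
R4C8 = 9 (sole candidate).
R5C2 = 5 (sole candidate).
R5C4 = 2 (sole candidate).
R5C9 = 4 (sole candidate).
R6C2 = 8 (sole candidate).
R6C5 = 4 (sole candidate).
R6C9 = 5 (sole candidate).
R8C5 = 9: row 8 has {2,3,4,5,6,7,8}; col 5 has {2,4,8}; box has {1,2,3,4,5,6,8} → only 9 remains.
R9C5 = 7 (sole candidate).
R3C5 = 3 (sole candidate).
R3C6 = 8 (sole candidate).
R5C5 = 6 (sole candidate).
R5C6 = 3 (sole candidate).
R8C2 = 1: row 8 has {2,3,4,5,6,7,8,9}; col 2 has {3,5,7,8}; box has {2,3,4,5,7,8} → only 1 remains.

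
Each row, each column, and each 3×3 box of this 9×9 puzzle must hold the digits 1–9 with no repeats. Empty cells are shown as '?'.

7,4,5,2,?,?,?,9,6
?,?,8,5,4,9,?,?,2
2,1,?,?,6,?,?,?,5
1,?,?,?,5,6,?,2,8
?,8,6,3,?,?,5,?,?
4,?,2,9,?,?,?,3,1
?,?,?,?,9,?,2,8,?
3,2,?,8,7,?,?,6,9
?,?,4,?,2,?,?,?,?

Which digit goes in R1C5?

3

R2C1 = 6 (sole candidate).
R2C2 = 3 (sole candidate).
R3C3 = 9 (sole candidate).
R3C4 = 7 (sole candidate).
R3C8 = 4 (sole candidate).
R4C4 = 4 (sole candidate).
R5C1 = 9 (sole candidate).
R5C5 = 1 (sole candidate).
R5C8 = 7 (sole candidate).
R5C9 = 4 (sole candidate).
R6C5 = 8 (sole candidate).
R6C6 = 7 (sole candidate).
R6C7 = 6 (sole candidate).
R7C1 = 5 (sole candidate).
R8C3 = 1 (sole candidate).
R8C7 = 4 (sole candidate).
R9C1 = 8 (sole candidate).
R1C5 = 3: row 1 has {2,4,5,6,7,9}; col 5 has {1,2,4,5,6,7,8,9}; box has {2,4,5,6,7,9} → only 3 remains.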